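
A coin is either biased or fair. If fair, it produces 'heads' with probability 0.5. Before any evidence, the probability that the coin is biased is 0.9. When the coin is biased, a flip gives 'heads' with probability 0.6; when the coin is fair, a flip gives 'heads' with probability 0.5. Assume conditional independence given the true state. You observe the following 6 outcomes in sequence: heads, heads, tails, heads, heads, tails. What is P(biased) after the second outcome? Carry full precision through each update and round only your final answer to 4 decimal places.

After 'heads': P(biased) = 0.6·0.9000 / (0.6·0.9000 + 0.5·0.1000) ≈ 0.9153
After 'heads': P(biased) = 0.6·0.9153 / (0.6·0.9153 + 0.5·0.0847) ≈ 0.9284

0.9284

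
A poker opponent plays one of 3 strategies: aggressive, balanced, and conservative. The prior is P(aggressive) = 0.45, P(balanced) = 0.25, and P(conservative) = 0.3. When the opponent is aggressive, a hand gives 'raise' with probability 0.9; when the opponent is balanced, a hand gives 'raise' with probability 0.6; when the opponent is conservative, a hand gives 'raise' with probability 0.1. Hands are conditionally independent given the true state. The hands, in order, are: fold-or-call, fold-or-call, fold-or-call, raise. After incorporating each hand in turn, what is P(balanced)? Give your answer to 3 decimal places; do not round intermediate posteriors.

After 'fold-or-call': normaliser = 0.1·0.4500 + 0.4·0.2500 + 0.9·0.3000; P(aggressive) ≈ 0.1084, P(balanced) ≈ 0.2410, P(conservative) ≈ 0.6506
After 'fold-or-call': normaliser = 0.1·0.1084 + 0.4·0.2410 + 0.9·0.6506; P(aggressive) ≈ 0.0157, P(balanced) ≈ 0.1391, P(conservative) ≈ 0.8452
After 'fold-or-call': normaliser = 0.1·0.0157 + 0.4·0.1391 + 0.9·0.8452; P(aggressive) ≈ 0.0019, P(balanced) ≈ 0.0680, P(conservative) ≈ 0.9300
After 'raise': normaliser = 0.9·0.0019 + 0.6·0.0680 + 0.1·0.9300; P(aggressive) ≈ 0.0127, P(balanced) ≈ 0.3012, P(conservative) ≈ 0.6861

0.301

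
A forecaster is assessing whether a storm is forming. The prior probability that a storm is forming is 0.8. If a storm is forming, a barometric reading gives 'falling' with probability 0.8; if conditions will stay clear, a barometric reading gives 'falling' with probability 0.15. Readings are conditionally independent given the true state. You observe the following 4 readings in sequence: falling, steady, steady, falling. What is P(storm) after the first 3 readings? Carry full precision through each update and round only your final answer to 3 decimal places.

After 'falling': P(storm) = 0.8·0.8000 / (0.8·0.8000 + 0.15·0.2000) ≈ 0.9552
After 'steady': P(storm) = 0.2·0.9552 / (0.2·0.9552 + 0.85·0.0448) ≈ 0.8339
After 'steady': P(storm) = 0.2·0.8339 / (0.2·0.8339 + 0.85·0.1661) ≈ 0.5415

0.542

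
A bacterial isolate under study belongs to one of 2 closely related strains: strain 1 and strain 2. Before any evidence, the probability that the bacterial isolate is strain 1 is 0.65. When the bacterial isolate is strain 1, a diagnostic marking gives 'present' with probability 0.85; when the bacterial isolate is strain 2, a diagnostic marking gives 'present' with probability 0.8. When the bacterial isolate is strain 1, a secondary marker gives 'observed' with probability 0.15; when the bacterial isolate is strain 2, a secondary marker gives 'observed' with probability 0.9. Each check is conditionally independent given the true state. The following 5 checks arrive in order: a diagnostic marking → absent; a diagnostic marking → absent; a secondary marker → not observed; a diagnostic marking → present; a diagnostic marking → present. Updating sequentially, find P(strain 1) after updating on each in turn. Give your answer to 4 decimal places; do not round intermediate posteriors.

Each posterior becomes the prior for the next update.
After a diagnostic marking='absent': P(strain 1) = 0.15·0.6500 / (0.15·0.6500 + 0.2·0.3500) ≈ 0.5821
After a diagnostic marking='absent': P(strain 1) = 0.15·0.5821 / (0.15·0.5821 + 0.2·0.4179) ≈ 0.5109
After a secondary marker='not observed': P(strain 1) = 0.85·0.5109 / (0.85·0.5109 + 0.1·0.4891) ≈ 0.8988
After a diagnostic marking='present': P(strain 1) = 0.85·0.8988 / (0.85·0.8988 + 0.8·0.1012) ≈ 0.9042
After a diagnostic marking='present': P(strain 1) = 0.85·0.9042 / (0.85·0.9042 + 0.8·0.0958) ≈ 0.9093

0.9093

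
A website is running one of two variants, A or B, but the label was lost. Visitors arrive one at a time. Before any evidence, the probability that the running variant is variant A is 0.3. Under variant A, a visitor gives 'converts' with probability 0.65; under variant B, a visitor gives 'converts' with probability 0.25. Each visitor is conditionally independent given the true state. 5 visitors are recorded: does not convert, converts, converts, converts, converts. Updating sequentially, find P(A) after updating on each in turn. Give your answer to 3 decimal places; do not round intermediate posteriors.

Apply Bayes' rule sequentially, carrying P(A) forward.
After 'does not convert': P(A) = 0.35·0.3000 / (0.35·0.3000 + 0.75·0.7000) ≈ 0.1667
After 'converts': P(A) = 0.65·0.1667 / (0.65·0.1667 + 0.25·0.8333) ≈ 0.3421
After 'converts': P(A) = 0.65·0.3421 / (0.65·0.3421 + 0.25·0.6579) ≈ 0.5748
After 'converts': P(A) = 0.65·0.5748 / (0.65·0.5748 + 0.25·0.4252) ≈ 0.7785
After 'converts': P(A) = 0.65·0.7785 / (0.65·0.7785 + 0.25·0.2215) ≈ 0.9014

0.901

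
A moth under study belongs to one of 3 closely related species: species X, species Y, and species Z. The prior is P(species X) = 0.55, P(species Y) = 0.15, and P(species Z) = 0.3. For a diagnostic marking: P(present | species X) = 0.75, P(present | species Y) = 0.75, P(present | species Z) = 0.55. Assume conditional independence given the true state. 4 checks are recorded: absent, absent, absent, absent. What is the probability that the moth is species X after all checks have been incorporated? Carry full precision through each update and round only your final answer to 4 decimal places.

0.1429

After 'absent': normaliser = 0.25·0.5500 + 0.25·0.1500 + 0.45·0.3000; P(species X) ≈ 0.4435, P(species Y) ≈ 0.1210, P(species Z) ≈ 0.4355
After 'absent': normaliser = 0.25·0.4435 + 0.25·0.1210 + 0.45·0.4355; P(species X) ≈ 0.3289, P(species Y) ≈ 0.0897, P(species Z) ≈ 0.5813
After 'absent': normaliser = 0.25·0.3289 + 0.25·0.0897 + 0.45·0.5813; P(species X) ≈ 0.2245, P(species Y) ≈ 0.0612, P(species Z) ≈ 0.7142
After 'absent': normaliser = 0.25·0.2245 + 0.25·0.0612 + 0.45·0.7142; P(species X) ≈ 0.1429, P(species Y) ≈ 0.0390, P(species Z) ≈ 0.8181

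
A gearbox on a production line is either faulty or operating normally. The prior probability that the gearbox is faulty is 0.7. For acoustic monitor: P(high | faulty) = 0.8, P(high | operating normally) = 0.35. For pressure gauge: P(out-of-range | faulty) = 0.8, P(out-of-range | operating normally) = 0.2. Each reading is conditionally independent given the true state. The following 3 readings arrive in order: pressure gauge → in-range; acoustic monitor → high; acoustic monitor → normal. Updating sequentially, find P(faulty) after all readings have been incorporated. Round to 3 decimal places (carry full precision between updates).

0.291

After pressure gauge='in-range': P(faulty) = 0.2·0.7000 / (0.2·0.7000 + 0.8·0.3000) ≈ 0.3684
After acoustic monitor='high': P(faulty) = 0.8·0.3684 / (0.8·0.3684 + 0.35·0.6316) ≈ 0.5714
After acoustic monitor='normal': P(faulty) = 0.2·0.5714 / (0.2·0.5714 + 0.65·0.4286) ≈ 0.2909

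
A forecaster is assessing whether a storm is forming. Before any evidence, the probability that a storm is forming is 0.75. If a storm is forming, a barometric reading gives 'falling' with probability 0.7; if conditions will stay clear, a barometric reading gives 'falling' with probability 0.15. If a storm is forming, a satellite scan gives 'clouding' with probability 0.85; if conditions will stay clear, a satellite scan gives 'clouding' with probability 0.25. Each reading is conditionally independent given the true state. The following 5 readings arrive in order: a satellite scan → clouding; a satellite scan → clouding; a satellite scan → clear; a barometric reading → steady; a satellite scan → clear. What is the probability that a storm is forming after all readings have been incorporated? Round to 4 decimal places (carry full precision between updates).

0.3287

After a satellite scan='clouding': P(storm) = 0.85·0.7500 / (0.85·0.7500 + 0.25·0.2500) ≈ 0.9107
After a satellite scan='clouding': P(storm) = 0.85·0.9107 / (0.85·0.9107 + 0.25·0.0893) ≈ 0.9720
After a satellite scan='clear': P(storm) = 0.15·0.9720 / (0.15·0.9720 + 0.75·0.0280) ≈ 0.8740
After a barometric reading='steady': P(storm) = 0.3·0.8740 / (0.3·0.8740 + 0.85·0.1260) ≈ 0.7100
After a satellite scan='clear': P(storm) = 0.15·0.7100 / (0.15·0.7100 + 0.75·0.2900) ≈ 0.3287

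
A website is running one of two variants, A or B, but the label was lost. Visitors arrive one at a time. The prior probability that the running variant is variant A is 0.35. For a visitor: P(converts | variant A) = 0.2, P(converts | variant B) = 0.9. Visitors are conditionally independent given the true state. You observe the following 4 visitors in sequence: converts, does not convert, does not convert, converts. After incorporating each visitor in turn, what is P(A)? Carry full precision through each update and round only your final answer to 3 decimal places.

0.630

After 'converts': P(A) = 0.2·0.3500 / (0.2·0.3500 + 0.9·0.6500) ≈ 0.1069
After 'does not convert': P(A) = 0.8·0.1069 / (0.8·0.1069 + 0.1·0.8931) ≈ 0.4891
After 'does not convert': P(A) = 0.8·0.4891 / (0.8·0.4891 + 0.1·0.5109) ≈ 0.8845
After 'converts': P(A) = 0.2·0.8845 / (0.2·0.8845 + 0.9·0.1155) ≈ 0.6299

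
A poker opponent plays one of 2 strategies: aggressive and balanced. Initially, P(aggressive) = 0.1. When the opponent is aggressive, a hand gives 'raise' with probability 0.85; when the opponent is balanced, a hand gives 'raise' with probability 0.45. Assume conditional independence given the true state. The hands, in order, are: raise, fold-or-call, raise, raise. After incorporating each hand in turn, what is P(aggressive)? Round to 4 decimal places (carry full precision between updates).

After 'raise': P(aggressive) = 0.85·0.1000 / (0.85·0.1000 + 0.45·0.9000) ≈ 0.1735
After 'fold-or-call': P(aggressive) = 0.15·0.1735 / (0.15·0.1735 + 0.55·0.8265) ≈ 0.0541
After 'raise': P(aggressive) = 0.85·0.0541 / (0.85·0.0541 + 0.45·0.9459) ≈ 0.0976
After 'raise': P(aggressive) = 0.85·0.0976 / (0.85·0.0976 + 0.45·0.9024) ≈ 0.1696

0.1696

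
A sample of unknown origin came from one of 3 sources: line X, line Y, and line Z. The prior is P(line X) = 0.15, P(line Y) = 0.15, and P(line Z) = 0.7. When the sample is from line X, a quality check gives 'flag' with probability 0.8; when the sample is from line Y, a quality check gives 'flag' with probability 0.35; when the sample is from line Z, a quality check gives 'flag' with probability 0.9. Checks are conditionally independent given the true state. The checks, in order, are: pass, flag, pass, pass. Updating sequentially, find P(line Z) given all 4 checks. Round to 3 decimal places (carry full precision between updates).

0.039

After 'pass': normaliser = 0.2·0.1500 + 0.65·0.1500 + 0.1·0.7000; P(line X) ≈ 0.1519, P(line Y) ≈ 0.4937, P(line Z) ≈ 0.3544
After 'flag': normaliser = 0.8·0.1519 + 0.35·0.4937 + 0.9·0.3544; P(line X) ≈ 0.1981, P(line Y) ≈ 0.2817, P(line Z) ≈ 0.5201
After 'pass': normaliser = 0.2·0.1981 + 0.65·0.2817 + 0.1·0.5201; P(line X) ≈ 0.1442, P(line Y) ≈ 0.6665, P(line Z) ≈ 0.1893
After 'pass': normaliser = 0.2·0.1442 + 0.65·0.6665 + 0.1·0.1893; P(line X) ≈ 0.0600, P(line Y) ≈ 0.9007, P(line Z) ≈ 0.0394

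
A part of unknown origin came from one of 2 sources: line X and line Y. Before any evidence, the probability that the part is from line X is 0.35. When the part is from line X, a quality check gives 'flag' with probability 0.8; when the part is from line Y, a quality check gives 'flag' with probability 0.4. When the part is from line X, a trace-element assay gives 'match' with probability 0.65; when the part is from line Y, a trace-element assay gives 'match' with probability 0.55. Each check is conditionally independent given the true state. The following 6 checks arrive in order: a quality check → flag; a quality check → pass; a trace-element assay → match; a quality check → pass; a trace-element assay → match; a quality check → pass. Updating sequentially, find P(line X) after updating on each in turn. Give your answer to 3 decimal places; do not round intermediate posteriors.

After a quality check='flag': P(line X) = 0.8·0.3500 / (0.8·0.3500 + 0.4·0.6500) ≈ 0.5185
After a quality check='pass': P(line X) = 0.2·0.5185 / (0.2·0.5185 + 0.6·0.4815) ≈ 0.2642
After a trace-element assay='match': P(line X) = 0.65·0.2642 / (0.65·0.2642 + 0.55·0.7358) ≈ 0.2979
After a quality check='pass': P(line X) = 0.2·0.2979 / (0.2·0.2979 + 0.6·0.7021) ≈ 0.1239
After a trace-element assay='match': P(line X) = 0.65·0.1239 / (0.65·0.1239 + 0.55·0.8761) ≈ 0.1432
After a quality check='pass': P(line X) = 0.2·0.1432 / (0.2·0.1432 + 0.6·0.8568) ≈ 0.0528

0.053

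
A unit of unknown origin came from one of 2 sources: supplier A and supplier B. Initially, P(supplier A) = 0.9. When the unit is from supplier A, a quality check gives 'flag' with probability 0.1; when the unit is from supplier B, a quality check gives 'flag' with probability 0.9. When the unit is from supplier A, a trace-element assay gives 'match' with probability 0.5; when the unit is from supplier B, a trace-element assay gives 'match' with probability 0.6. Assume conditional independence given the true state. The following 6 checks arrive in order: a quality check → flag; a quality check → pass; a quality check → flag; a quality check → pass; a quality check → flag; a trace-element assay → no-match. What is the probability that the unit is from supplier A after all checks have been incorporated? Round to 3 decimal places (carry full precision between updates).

After a quality check='flag': P(supplier A) = 0.1·0.9000 / (0.1·0.9000 + 0.9·0.1000) ≈ 0.5000
After a quality check='pass': P(supplier A) = 0.9·0.5000 / (0.9·0.5000 + 0.1·0.5000) ≈ 0.9000
After a quality check='flag': P(supplier A) = 0.1·0.9000 / (0.1·0.9000 + 0.9·0.1000) ≈ 0.5000
After a quality check='pass': P(supplier A) = 0.9·0.5000 / (0.9·0.5000 + 0.1·0.5000) ≈ 0.9000
After a quality check='flag': P(supplier A) = 0.1·0.9000 / (0.1·0.9000 + 0.9·0.1000) ≈ 0.5000
After a trace-element assay='no-match': P(supplier A) = 0.5·0.5000 / (0.5·0.5000 + 0.4·0.5000) ≈ 0.5556

0.556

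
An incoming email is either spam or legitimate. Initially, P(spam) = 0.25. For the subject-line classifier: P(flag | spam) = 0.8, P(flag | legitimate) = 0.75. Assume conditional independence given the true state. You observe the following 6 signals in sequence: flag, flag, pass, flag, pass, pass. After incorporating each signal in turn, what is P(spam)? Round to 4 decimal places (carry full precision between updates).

0.1716

Apply Bayes' rule sequentially, carrying P(spam) forward.
After 'flag': P(spam) = 0.8·0.2500 / (0.8·0.2500 + 0.75·0.7500) ≈ 0.2623
After 'flag': P(spam) = 0.8·0.2623 / (0.8·0.2623 + 0.75·0.7377) ≈ 0.2750
After 'pass': P(spam) = 0.2·0.2750 / (0.2·0.2750 + 0.25·0.7250) ≈ 0.2328
After 'flag': P(spam) = 0.8·0.2328 / (0.8·0.2328 + 0.75·0.7672) ≈ 0.2445
After 'pass': P(spam) = 0.2·0.2445 / (0.2·0.2445 + 0.25·0.7555) ≈ 0.2057
After 'pass': P(spam) = 0.2·0.2057 / (0.2·0.2057 + 0.25·0.7943) ≈ 0.1716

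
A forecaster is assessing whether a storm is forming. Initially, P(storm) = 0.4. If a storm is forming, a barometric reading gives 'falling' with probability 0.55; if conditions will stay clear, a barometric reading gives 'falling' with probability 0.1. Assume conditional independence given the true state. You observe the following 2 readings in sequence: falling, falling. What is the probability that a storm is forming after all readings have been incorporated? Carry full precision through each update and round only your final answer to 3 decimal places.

0.953

After 'falling': P(storm) = 0.55·0.4000 / (0.55·0.4000 + 0.1·0.6000) ≈ 0.7857
After 'falling': P(storm) = 0.55·0.7857 / (0.55·0.7857 + 0.1·0.2143) ≈ 0.9528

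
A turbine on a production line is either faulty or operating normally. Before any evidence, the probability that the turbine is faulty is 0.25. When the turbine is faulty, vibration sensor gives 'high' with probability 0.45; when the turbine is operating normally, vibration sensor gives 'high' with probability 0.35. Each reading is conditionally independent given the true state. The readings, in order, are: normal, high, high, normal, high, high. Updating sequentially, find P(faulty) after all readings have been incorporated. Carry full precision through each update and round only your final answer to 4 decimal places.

After 'normal': P(faulty) = 0.55·0.2500 / (0.55·0.2500 + 0.65·0.7500) ≈ 0.2200
After 'high': P(faulty) = 0.45·0.2200 / (0.45·0.2200 + 0.35·0.7800) ≈ 0.2661
After 'high': P(faulty) = 0.45·0.2661 / (0.45·0.2661 + 0.35·0.7339) ≈ 0.3180
After 'normal': P(faulty) = 0.55·0.3180 / (0.55·0.3180 + 0.65·0.6820) ≈ 0.2829
After 'high': P(faulty) = 0.45·0.2829 / (0.45·0.2829 + 0.35·0.7171) ≈ 0.3365
After 'high': P(faulty) = 0.45·0.3365 / (0.45·0.3365 + 0.35·0.6635) ≈ 0.3947

0.3947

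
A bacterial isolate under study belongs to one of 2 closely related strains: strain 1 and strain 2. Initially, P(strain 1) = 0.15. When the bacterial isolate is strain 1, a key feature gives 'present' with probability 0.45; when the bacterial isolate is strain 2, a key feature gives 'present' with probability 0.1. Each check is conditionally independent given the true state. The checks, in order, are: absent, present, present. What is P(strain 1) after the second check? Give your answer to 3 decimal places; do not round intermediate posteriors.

0.327

After 'absent': P(strain 1) = 0.55·0.1500 / (0.55·0.1500 + 0.9·0.8500) ≈ 0.0973
After 'present': P(strain 1) = 0.45·0.0973 / (0.45·0.0973 + 0.1·0.9027) ≈ 0.3267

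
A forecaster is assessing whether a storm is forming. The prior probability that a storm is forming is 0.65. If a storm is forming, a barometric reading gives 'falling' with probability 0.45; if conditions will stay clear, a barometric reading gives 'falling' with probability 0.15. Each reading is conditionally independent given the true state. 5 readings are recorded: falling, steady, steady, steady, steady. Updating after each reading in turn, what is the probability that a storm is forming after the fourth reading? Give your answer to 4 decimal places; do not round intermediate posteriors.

After 'falling': P(storm) = 0.45·0.6500 / (0.45·0.6500 + 0.15·0.3500) ≈ 0.8478
After 'steady': P(storm) = 0.55·0.8478 / (0.55·0.8478 + 0.85·0.1522) ≈ 0.7828
After 'steady': P(storm) = 0.55·0.7828 / (0.55·0.7828 + 0.85·0.2172) ≈ 0.6999
After 'steady': P(storm) = 0.55·0.6999 / (0.55·0.6999 + 0.85·0.3001) ≈ 0.6015

0.6015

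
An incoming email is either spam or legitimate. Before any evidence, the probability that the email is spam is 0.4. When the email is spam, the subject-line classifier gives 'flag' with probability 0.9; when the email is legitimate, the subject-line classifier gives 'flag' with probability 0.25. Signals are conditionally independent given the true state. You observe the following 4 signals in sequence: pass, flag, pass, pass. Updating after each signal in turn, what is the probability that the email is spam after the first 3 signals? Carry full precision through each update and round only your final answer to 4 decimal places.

0.0409

After 'pass': P(spam) = 0.1·0.4000 / (0.1·0.4000 + 0.75·0.6000) ≈ 0.0816
After 'flag': P(spam) = 0.9·0.0816 / (0.9·0.0816 + 0.25·0.9184) ≈ 0.2424
After 'pass': P(spam) = 0.1·0.2424 / (0.1·0.2424 + 0.75·0.7576) ≈ 0.0409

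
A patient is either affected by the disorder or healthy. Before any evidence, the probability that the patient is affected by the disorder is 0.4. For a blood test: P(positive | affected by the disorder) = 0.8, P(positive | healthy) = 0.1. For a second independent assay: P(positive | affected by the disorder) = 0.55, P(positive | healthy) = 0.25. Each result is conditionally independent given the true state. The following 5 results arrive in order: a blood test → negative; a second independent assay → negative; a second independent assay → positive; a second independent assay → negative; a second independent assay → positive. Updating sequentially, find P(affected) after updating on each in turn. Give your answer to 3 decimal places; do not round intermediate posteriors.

Each posterior becomes the prior for the next update.
After a blood test='negative': P(affected) = 0.2·0.4000 / (0.2·0.4000 + 0.9·0.6000) ≈ 0.1290
After a second independent assay='negative': P(affected) = 0.45·0.1290 / (0.45·0.1290 + 0.75·0.8710) ≈ 0.0816
After a second independent assay='positive': P(affected) = 0.55·0.0816 / (0.55·0.0816 + 0.25·0.9184) ≈ 0.1636
After a second independent assay='negative': P(affected) = 0.45·0.1636 / (0.45·0.1636 + 0.75·0.8364) ≈ 0.1050
After a second independent assay='positive': P(affected) = 0.55·0.1050 / (0.55·0.1050 + 0.25·0.8950) ≈ 0.2052

0.205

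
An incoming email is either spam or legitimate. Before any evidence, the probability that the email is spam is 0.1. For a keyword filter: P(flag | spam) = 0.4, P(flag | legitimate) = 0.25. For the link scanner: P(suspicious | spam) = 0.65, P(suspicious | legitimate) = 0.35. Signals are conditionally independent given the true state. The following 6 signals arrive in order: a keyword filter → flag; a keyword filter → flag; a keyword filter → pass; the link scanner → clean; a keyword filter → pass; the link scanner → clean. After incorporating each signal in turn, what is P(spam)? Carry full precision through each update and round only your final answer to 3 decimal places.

Apply Bayes' rule sequentially, carrying P(spam) forward.
After a keyword filter='flag': P(spam) = 0.4·0.1000 / (0.4·0.1000 + 0.25·0.9000) ≈ 0.1509
After a keyword filter='flag': P(spam) = 0.4·0.1509 / (0.4·0.1509 + 0.25·0.8491) ≈ 0.2215
After a keyword filter='pass': P(spam) = 0.6·0.2215 / (0.6·0.2215 + 0.75·0.7785) ≈ 0.1854
After the link scanner='clean': P(spam) = 0.35·0.1854 / (0.35·0.1854 + 0.65·0.8146) ≈ 0.1092
After a keyword filter='pass': P(spam) = 0.6·0.1092 / (0.6·0.1092 + 0.75·0.8908) ≈ 0.0893
After the link scanner='clean': P(spam) = 0.35·0.0893 / (0.35·0.0893 + 0.65·0.9107) ≈ 0.0501

0.050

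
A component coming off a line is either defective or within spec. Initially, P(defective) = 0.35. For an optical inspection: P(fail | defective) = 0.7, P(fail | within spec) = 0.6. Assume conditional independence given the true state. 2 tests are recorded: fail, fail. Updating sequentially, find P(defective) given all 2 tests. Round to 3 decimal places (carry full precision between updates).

0.423

After 'fail': P(defective) = 0.7·0.3500 / (0.7·0.3500 + 0.6·0.6500) ≈ 0.3858
After 'fail': P(defective) = 0.7·0.3858 / (0.7·0.3858 + 0.6·0.6142) ≈ 0.4229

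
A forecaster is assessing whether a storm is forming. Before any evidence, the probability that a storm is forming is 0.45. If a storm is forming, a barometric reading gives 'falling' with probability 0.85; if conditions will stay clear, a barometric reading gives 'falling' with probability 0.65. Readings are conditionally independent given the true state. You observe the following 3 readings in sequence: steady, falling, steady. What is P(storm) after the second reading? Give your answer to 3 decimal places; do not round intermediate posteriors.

After 'steady': P(storm) = 0.15·0.4500 / (0.15·0.4500 + 0.35·0.5500) ≈ 0.2596
After 'falling': P(storm) = 0.85·0.2596 / (0.85·0.2596 + 0.65·0.7404) ≈ 0.3144

0.314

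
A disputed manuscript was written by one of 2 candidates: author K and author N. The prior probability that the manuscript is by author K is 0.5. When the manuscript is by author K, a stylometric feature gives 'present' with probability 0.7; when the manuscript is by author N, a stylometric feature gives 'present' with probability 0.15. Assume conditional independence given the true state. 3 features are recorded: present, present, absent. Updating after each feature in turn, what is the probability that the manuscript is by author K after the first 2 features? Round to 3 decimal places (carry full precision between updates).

0.956

Apply Bayes' rule sequentially, carrying P(author K) forward.
After 'present': P(author K) = 0.7·0.5000 / (0.7·0.5000 + 0.15·0.5000) ≈ 0.8235
After 'present': P(author K) = 0.7·0.8235 / (0.7·0.8235 + 0.15·0.1765) ≈ 0.9561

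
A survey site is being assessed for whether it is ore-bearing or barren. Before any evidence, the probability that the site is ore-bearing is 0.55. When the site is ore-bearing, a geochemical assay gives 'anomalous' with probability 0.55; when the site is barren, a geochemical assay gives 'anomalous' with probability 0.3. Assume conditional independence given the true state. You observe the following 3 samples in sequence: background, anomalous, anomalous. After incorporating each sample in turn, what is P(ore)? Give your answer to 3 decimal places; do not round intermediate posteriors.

After 'background': P(ore) = 0.45·0.5500 / (0.45·0.5500 + 0.7·0.4500) ≈ 0.4400
After 'anomalous': P(ore) = 0.55·0.4400 / (0.55·0.4400 + 0.3·0.5600) ≈ 0.5902
After 'anomalous': P(ore) = 0.55·0.5902 / (0.55·0.5902 + 0.3·0.4098) ≈ 0.7253

0.725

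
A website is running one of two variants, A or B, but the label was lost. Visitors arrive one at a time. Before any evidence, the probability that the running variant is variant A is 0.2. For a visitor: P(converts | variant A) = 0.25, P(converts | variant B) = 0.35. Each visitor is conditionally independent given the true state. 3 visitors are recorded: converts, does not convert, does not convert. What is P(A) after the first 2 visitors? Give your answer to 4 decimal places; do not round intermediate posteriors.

After 'converts': P(A) = 0.25·0.2000 / (0.25·0.2000 + 0.35·0.8000) ≈ 0.1515
After 'does not convert': P(A) = 0.75·0.1515 / (0.75·0.1515 + 0.65·0.8485) ≈ 0.1708

0.1708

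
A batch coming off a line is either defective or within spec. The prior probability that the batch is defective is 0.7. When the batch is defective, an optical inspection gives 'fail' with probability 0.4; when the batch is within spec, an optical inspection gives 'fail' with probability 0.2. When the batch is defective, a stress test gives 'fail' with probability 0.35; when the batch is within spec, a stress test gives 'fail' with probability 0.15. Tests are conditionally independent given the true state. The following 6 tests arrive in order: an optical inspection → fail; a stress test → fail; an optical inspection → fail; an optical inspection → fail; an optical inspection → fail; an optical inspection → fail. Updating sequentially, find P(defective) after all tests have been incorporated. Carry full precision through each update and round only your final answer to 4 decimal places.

0.9943

After an optical inspection='fail': P(defective) = 0.4·0.7000 / (0.4·0.7000 + 0.2·0.3000) ≈ 0.8235
After a stress test='fail': P(defective) = 0.35·0.8235 / (0.35·0.8235 + 0.15·0.1765) ≈ 0.9159
After an optical inspection='fail': P(defective) = 0.4·0.9159 / (0.4·0.9159 + 0.2·0.0841) ≈ 0.9561
After an optical inspection='fail': P(defective) = 0.4·0.9561 / (0.4·0.9561 + 0.2·0.0439) ≈ 0.9776
After an optical inspection='fail': P(defective) = 0.4·0.9776 / (0.4·0.9776 + 0.2·0.0224) ≈ 0.9887
After an optical inspection='fail': P(defective) = 0.4·0.9887 / (0.4·0.9887 + 0.2·0.0113) ≈ 0.9943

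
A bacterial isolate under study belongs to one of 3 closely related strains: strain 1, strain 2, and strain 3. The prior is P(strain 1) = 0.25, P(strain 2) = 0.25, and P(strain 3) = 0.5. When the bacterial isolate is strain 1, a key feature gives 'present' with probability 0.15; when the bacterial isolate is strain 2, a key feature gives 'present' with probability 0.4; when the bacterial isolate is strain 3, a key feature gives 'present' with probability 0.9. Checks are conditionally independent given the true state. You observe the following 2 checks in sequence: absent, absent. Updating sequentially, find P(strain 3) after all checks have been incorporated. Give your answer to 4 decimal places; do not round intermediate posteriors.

0.0181

After 'absent': normaliser = 0.85·0.2500 + 0.6·0.2500 + 0.1·0.5000; P(strain 1) ≈ 0.5152, P(strain 2) ≈ 0.3636, P(strain 3) ≈ 0.1212
After 'absent': normaliser = 0.85·0.5152 + 0.6·0.3636 + 0.1·0.1212; P(strain 1) ≈ 0.6553, P(strain 2) ≈ 0.3265, P(strain 3) ≈ 0.0181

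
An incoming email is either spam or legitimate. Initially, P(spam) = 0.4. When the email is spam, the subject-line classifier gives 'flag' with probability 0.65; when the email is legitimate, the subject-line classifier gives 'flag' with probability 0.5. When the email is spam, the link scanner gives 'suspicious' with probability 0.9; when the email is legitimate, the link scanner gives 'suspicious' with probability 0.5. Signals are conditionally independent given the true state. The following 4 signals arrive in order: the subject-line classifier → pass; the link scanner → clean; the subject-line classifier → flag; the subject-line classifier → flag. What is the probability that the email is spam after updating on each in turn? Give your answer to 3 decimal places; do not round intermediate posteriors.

After the subject-line classifier='pass': P(spam) = 0.35·0.4000 / (0.35·0.4000 + 0.5·0.6000) ≈ 0.3182
After the link scanner='clean': P(spam) = 0.1·0.3182 / (0.1·0.3182 + 0.5·0.6818) ≈ 0.0854
After the subject-line classifier='flag': P(spam) = 0.65·0.0854 / (0.65·0.0854 + 0.5·0.9146) ≈ 0.1082
After the subject-line classifier='flag': P(spam) = 0.65·0.1082 / (0.65·0.1082 + 0.5·0.8918) ≈ 0.1362

0.136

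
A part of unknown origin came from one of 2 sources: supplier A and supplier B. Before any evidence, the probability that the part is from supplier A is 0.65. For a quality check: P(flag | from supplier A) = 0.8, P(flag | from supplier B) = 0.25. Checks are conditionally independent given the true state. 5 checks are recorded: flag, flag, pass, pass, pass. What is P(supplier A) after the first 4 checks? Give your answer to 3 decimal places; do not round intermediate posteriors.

Each posterior becomes the prior for the next update.
After 'flag': P(supplier A) = 0.8·0.6500 / (0.8·0.6500 + 0.25·0.3500) ≈ 0.8560
After 'flag': P(supplier A) = 0.8·0.8560 / (0.8·0.8560 + 0.25·0.1440) ≈ 0.9500
After 'pass': P(supplier A) = 0.2·0.9500 / (0.2·0.9500 + 0.75·0.0500) ≈ 0.8353
After 'pass': P(supplier A) = 0.2·0.8353 / (0.2·0.8353 + 0.75·0.1647) ≈ 0.5749

0.575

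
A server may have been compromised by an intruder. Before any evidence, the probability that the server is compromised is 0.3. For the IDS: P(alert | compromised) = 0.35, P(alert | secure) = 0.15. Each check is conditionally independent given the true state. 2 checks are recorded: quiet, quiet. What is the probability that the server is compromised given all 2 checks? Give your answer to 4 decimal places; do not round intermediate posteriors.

0.2004

Apply Bayes' rule sequentially, carrying P(compromised) forward.
After 'quiet': P(compromised) = 0.65·0.3000 / (0.65·0.3000 + 0.85·0.7000) ≈ 0.2468
After 'quiet': P(compromised) = 0.65·0.2468 / (0.65·0.2468 + 0.85·0.7532) ≈ 0.2004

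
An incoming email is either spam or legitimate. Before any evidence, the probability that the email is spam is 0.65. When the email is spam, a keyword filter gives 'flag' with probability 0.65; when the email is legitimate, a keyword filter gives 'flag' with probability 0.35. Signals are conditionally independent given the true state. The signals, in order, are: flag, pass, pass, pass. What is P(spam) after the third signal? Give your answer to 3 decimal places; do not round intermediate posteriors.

0.500

After 'flag': P(spam) = 0.65·0.6500 / (0.65·0.6500 + 0.35·0.3500) ≈ 0.7752
After 'pass': P(spam) = 0.35·0.7752 / (0.35·0.7752 + 0.65·0.2248) ≈ 0.6500
After 'pass': P(spam) = 0.35·0.6500 / (0.35·0.6500 + 0.65·0.3500) ≈ 0.5000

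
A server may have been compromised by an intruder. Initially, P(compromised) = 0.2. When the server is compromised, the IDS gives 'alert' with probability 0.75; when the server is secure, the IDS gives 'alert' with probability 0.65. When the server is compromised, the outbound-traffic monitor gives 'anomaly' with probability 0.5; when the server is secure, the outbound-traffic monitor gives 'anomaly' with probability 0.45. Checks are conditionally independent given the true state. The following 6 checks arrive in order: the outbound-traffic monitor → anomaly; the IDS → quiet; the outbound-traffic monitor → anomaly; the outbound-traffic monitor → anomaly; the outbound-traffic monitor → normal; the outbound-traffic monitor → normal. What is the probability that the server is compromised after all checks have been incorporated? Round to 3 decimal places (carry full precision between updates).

Apply Bayes' rule sequentially, carrying P(compromised) forward.
After the outbound-traffic monitor='anomaly': P(compromised) = 0.5·0.2000 / (0.5·0.2000 + 0.45·0.8000) ≈ 0.2174
After the IDS='quiet': P(compromised) = 0.25·0.2174 / (0.25·0.2174 + 0.35·0.7826) ≈ 0.1656
After the outbound-traffic monitor='anomaly': P(compromised) = 0.5·0.1656 / (0.5·0.1656 + 0.45·0.8344) ≈ 0.1806
After the outbound-traffic monitor='anomaly': P(compromised) = 0.5·0.1806 / (0.5·0.1806 + 0.45·0.8194) ≈ 0.1968
After the outbound-traffic monitor='normal': P(compromised) = 0.5·0.1968 / (0.5·0.1968 + 0.55·0.8032) ≈ 0.1821
After the outbound-traffic monitor='normal': P(compromised) = 0.5·0.1821 / (0.5·0.1821 + 0.55·0.8179) ≈ 0.1684

0.168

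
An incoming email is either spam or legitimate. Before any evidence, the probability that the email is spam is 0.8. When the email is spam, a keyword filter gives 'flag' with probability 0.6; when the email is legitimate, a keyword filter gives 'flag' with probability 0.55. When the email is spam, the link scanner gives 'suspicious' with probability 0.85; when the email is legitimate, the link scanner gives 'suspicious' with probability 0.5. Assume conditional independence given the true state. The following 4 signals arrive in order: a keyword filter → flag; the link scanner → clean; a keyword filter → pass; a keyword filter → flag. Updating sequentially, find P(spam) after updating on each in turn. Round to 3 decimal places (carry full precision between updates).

After a keyword filter='flag': P(spam) = 0.6·0.8000 / (0.6·0.8000 + 0.55·0.2000) ≈ 0.8136
After the link scanner='clean': P(spam) = 0.15·0.8136 / (0.15·0.8136 + 0.5·0.1864) ≈ 0.5669
After a keyword filter='pass': P(spam) = 0.4·0.5669 / (0.4·0.5669 + 0.45·0.4331) ≈ 0.5378
After a keyword filter='flag': P(spam) = 0.6·0.5378 / (0.6·0.5378 + 0.55·0.4622) ≈ 0.5594

0.559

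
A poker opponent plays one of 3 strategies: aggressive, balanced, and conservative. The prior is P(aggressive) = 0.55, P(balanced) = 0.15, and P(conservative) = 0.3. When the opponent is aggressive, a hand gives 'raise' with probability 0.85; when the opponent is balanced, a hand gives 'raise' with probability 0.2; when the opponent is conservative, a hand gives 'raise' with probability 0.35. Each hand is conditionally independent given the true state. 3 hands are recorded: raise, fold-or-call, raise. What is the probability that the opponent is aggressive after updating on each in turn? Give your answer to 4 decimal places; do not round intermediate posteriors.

0.6751

After 'raise': normaliser = 0.85·0.5500 + 0.2·0.1500 + 0.35·0.3000; P(aggressive) ≈ 0.7759, P(balanced) ≈ 0.0498, P(conservative) ≈ 0.1743
After 'fold-or-call': normaliser = 0.15·0.7759 + 0.8·0.0498 + 0.65·0.1743; P(aggressive) ≈ 0.4319, P(balanced) ≈ 0.1478, P(conservative) ≈ 0.4203
After 'raise': normaliser = 0.85·0.4319 + 0.2·0.1478 + 0.35·0.4203; P(aggressive) ≈ 0.6751, P(balanced) ≈ 0.0544, P(conservative) ≈ 0.2705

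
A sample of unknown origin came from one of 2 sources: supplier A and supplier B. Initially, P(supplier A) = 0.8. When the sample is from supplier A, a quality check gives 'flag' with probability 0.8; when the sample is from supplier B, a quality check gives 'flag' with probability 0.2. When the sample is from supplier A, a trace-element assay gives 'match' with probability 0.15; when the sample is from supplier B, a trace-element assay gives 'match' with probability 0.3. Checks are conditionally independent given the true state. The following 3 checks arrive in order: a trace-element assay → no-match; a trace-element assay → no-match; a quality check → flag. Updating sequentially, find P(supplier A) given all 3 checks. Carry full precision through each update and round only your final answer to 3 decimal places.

0.959

After a trace-element assay='no-match': P(supplier A) = 0.85·0.8000 / (0.85·0.8000 + 0.7·0.2000) ≈ 0.8293
After a trace-element assay='no-match': P(supplier A) = 0.85·0.8293 / (0.85·0.8293 + 0.7·0.1707) ≈ 0.8550
After a quality check='flag': P(supplier A) = 0.8·0.8550 / (0.8·0.8550 + 0.2·0.1450) ≈ 0.9593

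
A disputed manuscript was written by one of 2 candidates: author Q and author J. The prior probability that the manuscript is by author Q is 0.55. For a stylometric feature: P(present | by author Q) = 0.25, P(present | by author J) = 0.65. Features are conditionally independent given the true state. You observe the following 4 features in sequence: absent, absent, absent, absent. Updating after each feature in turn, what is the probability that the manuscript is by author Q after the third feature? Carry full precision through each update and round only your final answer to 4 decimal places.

Apply Bayes' rule sequentially, carrying P(author Q) forward.
After 'absent': P(author Q) = 0.75·0.5500 / (0.75·0.5500 + 0.35·0.4500) ≈ 0.7237
After 'absent': P(author Q) = 0.75·0.7237 / (0.75·0.7237 + 0.35·0.2763) ≈ 0.8488
After 'absent': P(author Q) = 0.75·0.8488 / (0.75·0.8488 + 0.35·0.1512) ≈ 0.9232

0.9232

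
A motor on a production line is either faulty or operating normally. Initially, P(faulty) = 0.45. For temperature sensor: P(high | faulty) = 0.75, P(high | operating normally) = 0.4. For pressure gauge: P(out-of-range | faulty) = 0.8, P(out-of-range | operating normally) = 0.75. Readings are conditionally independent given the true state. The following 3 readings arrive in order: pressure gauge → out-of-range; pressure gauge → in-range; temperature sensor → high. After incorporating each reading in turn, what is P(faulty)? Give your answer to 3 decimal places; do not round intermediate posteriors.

0.567

Each posterior becomes the prior for the next update.
After pressure gauge='out-of-range': P(faulty) = 0.8·0.4500 / (0.8·0.4500 + 0.75·0.5500) ≈ 0.4660
After pressure gauge='in-range': P(faulty) = 0.2·0.4660 / (0.2·0.4660 + 0.25·0.5340) ≈ 0.4111
After temperature sensor='high': P(faulty) = 0.75·0.4111 / (0.75·0.4111 + 0.4·0.5889) ≈ 0.5669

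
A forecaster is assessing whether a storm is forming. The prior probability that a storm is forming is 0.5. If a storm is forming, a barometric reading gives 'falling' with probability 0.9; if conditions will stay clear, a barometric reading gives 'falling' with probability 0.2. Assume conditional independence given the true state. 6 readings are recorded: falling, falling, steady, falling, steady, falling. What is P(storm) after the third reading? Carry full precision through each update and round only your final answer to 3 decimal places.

0.717

After 'falling': P(storm) = 0.9·0.5000 / (0.9·0.5000 + 0.2·0.5000) ≈ 0.8182
After 'falling': P(storm) = 0.9·0.8182 / (0.9·0.8182 + 0.2·0.1818) ≈ 0.9529
After 'steady': P(storm) = 0.1·0.9529 / (0.1·0.9529 + 0.8·0.0471) ≈ 0.7168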